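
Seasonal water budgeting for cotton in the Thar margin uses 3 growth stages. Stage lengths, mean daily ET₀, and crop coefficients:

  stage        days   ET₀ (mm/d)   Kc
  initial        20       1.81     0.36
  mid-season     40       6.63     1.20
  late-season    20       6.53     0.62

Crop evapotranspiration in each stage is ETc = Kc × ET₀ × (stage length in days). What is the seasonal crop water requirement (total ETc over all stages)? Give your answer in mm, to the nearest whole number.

initial: 0.36 × 1.81 × 20 = 13.03 mm
mid-season: 1.20 × 6.63 × 40 = 318.24 mm
late-season: 0.62 × 6.53 × 20 = 80.97 mm
Seasonal total = 412.24 mm

412 mm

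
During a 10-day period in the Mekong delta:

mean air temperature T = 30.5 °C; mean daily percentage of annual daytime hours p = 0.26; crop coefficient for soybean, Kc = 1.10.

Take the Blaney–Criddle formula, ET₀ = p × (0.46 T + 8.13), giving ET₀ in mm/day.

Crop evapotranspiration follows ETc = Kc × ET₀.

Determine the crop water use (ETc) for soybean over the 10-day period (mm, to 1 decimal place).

ET₀ = 0.26 × (0.46 × 30.5 + 8.13) = 0.26 × 22.160 = 5.7616 mm/d
ETc = Kc × ET₀ = 1.10 × 5.7616 = 6.3378 mm/d
Over 10 days: 6.3378 × 10 = 63.378 mm

63.4 mm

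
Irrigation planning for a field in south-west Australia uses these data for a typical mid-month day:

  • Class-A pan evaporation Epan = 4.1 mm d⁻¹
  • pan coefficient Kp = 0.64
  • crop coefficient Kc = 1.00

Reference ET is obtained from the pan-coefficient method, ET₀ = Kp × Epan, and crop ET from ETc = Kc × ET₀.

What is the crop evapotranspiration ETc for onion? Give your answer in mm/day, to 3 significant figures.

ET₀ = 0.64 × 4.1 = 2.6240 mm/d
ETc = Kc × ET₀ = 1.00 × 2.6240 = 2.6240 mm/d

2.62 mm/day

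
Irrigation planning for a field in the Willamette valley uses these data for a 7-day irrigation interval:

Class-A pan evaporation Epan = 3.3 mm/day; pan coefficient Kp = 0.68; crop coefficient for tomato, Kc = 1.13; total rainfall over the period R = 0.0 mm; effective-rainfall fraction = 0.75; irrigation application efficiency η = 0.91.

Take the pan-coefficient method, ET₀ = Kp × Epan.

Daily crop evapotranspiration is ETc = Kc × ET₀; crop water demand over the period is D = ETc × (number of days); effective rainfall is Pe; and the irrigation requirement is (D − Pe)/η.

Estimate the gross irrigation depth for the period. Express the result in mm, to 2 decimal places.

19.51 mm

ET₀ = 0.68 × 3.3 = 2.2440 mm/d
ETc = Kc × ET₀ = 1.13 × 2.2440 = 2.5357 mm/d
Crop demand D = ETc × 7 d = 2.5357 × 7 = 17.750 mm
Pe = 0.75 × 0.0 = 0.000 mm
D − Pe = 17.750 − 0.000 = 17.750 mm
Gross irrigation = 17.750 / 0.91 = 19.505 mm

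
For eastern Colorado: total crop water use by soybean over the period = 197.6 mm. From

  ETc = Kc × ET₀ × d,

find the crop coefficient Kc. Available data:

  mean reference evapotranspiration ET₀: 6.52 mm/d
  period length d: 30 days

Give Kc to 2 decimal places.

1.01

ETc = Kc × ET₀ × d  ⇒  Kc = ETc / (ET₀ × d)
Kc = 197.6 / (6.52 × 30) = 197.6 / 195.60 = 1.0102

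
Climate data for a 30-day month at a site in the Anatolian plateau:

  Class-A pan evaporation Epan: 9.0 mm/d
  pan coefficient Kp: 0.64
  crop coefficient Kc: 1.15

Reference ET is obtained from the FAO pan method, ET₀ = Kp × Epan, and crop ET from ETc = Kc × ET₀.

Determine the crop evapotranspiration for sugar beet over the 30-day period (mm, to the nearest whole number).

199 mm

ET₀ = 0.64 × 9.0 = 5.7600 mm/d
ETc = Kc × ET₀ = 1.15 × 5.7600 = 6.6240 mm/d
Over 30 days: 6.6240 × 30 = 198.720 mm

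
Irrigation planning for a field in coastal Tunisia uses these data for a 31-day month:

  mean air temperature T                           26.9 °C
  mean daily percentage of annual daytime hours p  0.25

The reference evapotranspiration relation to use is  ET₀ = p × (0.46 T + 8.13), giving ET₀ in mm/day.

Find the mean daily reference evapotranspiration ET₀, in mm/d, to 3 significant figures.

ET₀ = 0.25 × (0.46 × 26.9 + 8.13) = 0.25 × 20.504 = 5.1260 mm/d

5.13 mm/d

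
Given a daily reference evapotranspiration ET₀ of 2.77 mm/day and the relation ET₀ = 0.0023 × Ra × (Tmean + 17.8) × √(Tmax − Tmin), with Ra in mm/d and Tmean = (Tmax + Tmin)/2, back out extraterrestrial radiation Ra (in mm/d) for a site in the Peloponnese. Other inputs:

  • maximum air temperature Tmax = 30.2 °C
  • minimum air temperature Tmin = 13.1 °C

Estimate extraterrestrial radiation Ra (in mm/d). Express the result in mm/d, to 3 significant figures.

7.38 mm/d

Tmean = 21.65 °C; √ΔT = 4.1352
Ra = ET₀ / [0.0023 × (Tmean+17.8) × √ΔT] = 2.77 / (0.0023 × 39.45 × 4.1352) = 7.383 mm/d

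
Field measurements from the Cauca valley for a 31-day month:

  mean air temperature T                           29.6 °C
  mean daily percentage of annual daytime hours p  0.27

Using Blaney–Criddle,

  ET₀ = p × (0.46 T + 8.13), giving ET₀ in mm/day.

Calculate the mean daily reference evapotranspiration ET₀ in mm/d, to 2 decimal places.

5.87 mm/d

ET₀ = 0.27 × (0.46 × 29.6 + 8.13) = 0.27 × 21.746 = 5.8714 mm/d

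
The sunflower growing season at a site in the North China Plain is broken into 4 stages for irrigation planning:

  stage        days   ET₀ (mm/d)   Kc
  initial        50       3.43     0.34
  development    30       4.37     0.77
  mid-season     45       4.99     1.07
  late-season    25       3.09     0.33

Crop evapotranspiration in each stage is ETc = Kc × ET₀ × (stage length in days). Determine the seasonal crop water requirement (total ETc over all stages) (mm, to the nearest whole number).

425 mm

initial: 0.34 × 3.43 × 50 = 58.31 mm
development: 0.77 × 4.37 × 30 = 100.95 mm
mid-season: 1.07 × 4.99 × 45 = 240.27 mm
late-season: 0.33 × 3.09 × 25 = 25.49 mm
Seasonal total = 425.02 mm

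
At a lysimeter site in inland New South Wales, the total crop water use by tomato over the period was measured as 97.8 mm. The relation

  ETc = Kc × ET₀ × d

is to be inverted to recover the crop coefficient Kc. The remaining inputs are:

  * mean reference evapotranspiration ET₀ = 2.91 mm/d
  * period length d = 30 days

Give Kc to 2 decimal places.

ETc = Kc × ET₀ × d  ⇒  Kc = ETc / (ET₀ × d)
Kc = 97.8 / (2.91 × 30) = 97.8 / 87.30 = 1.1203

1.12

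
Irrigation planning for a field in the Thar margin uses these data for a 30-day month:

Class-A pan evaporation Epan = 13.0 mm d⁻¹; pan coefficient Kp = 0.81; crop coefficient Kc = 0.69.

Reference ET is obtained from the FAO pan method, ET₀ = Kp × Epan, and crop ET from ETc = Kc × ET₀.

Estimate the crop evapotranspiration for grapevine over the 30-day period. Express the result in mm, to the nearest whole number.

ET₀ = 0.81 × 13.0 = 10.5300 mm/d
ETc = Kc × ET₀ = 0.69 × 10.5300 = 7.2657 mm/d
Over 30 days: 7.2657 × 30 = 217.971 mm

218 mm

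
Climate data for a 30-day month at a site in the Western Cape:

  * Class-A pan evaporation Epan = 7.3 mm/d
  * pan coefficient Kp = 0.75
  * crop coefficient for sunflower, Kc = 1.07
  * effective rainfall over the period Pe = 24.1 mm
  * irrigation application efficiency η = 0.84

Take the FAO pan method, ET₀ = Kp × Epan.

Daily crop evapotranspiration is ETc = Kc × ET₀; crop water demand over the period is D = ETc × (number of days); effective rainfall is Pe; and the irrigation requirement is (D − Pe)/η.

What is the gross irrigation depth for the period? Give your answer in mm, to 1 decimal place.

ET₀ = 0.75 × 7.3 = 5.4750 mm/d
ETc = Kc × ET₀ = 1.07 × 5.4750 = 5.8583 mm/d
Crop demand D = ETc × 30 d = 5.8583 × 30 = 175.749 mm
D − Pe = 175.749 − 24.1 = 151.649 mm
Gross irrigation = 151.649 / 0.84 = 180.535 mm

180.5 mm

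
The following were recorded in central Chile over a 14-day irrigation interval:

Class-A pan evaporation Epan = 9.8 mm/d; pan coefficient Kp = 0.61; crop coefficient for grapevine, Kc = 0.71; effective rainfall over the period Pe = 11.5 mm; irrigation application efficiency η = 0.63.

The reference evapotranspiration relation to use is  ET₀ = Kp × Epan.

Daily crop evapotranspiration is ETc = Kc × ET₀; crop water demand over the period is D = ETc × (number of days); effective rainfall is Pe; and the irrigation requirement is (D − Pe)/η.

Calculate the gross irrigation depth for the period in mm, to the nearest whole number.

ET₀ = 0.61 × 9.8 = 5.9780 mm/d
ETc = Kc × ET₀ = 0.71 × 5.9780 = 4.2444 mm/d
Crop demand D = ETc × 14 d = 4.2444 × 14 = 59.422 mm
D − Pe = 59.422 − 11.5 = 47.922 mm
Gross irrigation = 47.922 / 0.63 = 76.067 mm

76 mm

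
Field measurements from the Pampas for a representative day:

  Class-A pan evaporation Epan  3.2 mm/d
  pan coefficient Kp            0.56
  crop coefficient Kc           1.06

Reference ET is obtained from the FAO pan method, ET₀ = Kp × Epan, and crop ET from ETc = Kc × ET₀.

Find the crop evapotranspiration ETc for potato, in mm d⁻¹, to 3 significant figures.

1.90 mm d⁻¹

ET₀ = 0.56 × 3.2 = 1.7920 mm/d
ETc = Kc × ET₀ = 1.06 × 1.7920 = 1.8995 mm/d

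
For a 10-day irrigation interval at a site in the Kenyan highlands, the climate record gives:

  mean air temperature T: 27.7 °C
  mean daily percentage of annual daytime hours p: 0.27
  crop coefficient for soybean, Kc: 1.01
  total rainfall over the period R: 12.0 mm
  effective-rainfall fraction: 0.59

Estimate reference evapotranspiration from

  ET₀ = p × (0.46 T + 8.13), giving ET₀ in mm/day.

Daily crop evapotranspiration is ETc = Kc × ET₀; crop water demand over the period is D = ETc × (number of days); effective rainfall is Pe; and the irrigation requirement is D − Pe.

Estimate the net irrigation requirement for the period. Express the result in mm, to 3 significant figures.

49.8 mm

ET₀ = 0.27 × (0.46 × 27.7 + 8.13) = 0.27 × 20.872 = 5.6354 mm/d
ETc = Kc × ET₀ = 1.01 × 5.6354 = 5.6918 mm/d
Crop demand D = ETc × 10 d = 5.6918 × 10 = 56.918 mm
Pe = 0.59 × 12.0 = 7.080 mm
D − Pe = 56.918 − 7.080 = 49.838 mm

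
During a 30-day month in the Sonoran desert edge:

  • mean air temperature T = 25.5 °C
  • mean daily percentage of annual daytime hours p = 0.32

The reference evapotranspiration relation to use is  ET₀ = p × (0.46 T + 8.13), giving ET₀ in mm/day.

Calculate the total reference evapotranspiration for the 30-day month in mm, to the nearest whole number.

ET₀ = 0.32 × (0.46 × 25.5 + 8.13) = 0.32 × 19.860 = 6.3552 mm/d
Monthly total = 6.3552 × 30 = 190.656 mm

191 mm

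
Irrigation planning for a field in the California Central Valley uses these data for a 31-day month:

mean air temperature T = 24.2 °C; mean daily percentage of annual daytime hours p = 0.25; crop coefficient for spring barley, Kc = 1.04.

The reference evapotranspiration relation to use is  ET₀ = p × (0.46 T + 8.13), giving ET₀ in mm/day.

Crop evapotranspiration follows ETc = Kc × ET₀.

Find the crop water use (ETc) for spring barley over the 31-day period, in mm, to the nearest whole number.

155 mm

ET₀ = 0.25 × (0.46 × 24.2 + 8.13) = 0.25 × 19.262 = 4.8155 mm/d
ETc = Kc × ET₀ = 1.04 × 4.8155 = 5.0081 mm/d
Over 31 days: 5.0081 × 31 = 155.251 mm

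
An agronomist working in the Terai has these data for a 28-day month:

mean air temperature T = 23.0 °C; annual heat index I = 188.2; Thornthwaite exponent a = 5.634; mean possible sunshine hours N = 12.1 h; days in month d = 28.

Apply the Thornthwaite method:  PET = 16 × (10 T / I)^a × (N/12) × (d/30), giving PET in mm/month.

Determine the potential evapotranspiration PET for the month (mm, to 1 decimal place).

10T/I = 10 × 23.0 / 188.2 = 1.2221
(10T/I)^a = 1.2221^5.634 = 3.0957
Uncorrected PET = 16 × 3.0957 = 49.531 mm
Correction = (N/12)(d/30) = (12.1/12)(28/30) = 0.9411
PET = 49.531 × 0.9411 = 46.614 mm/month

46.6 mm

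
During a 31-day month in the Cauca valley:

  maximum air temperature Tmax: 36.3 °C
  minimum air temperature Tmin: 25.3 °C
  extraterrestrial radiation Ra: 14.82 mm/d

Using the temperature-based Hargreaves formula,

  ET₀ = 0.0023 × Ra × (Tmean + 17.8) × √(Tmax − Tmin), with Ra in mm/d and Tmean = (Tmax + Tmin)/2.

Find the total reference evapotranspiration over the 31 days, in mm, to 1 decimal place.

170.3 mm

Tmean = (36.3 + 25.3)/2 = 30.80 °C
ET₀ = 0.0023 × 14.82 × (30.80 + 17.8) × √11.0 = 0.0023 × 14.82 × 48.60 × 3.3166 = 5.4942 mm/d
Over 31 days: 5.4942 × 31 = 170.320 mm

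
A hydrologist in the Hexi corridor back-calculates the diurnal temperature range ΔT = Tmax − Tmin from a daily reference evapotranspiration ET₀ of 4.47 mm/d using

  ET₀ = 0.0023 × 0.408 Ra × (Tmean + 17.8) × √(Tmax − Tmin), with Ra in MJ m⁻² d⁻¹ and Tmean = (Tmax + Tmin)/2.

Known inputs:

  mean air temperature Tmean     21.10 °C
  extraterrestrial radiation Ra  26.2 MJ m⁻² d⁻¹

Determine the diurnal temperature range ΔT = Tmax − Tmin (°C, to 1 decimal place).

√ΔT = ET₀ / [0.0023 × 0.408 × Ra × (Tmean+17.8)] = 4.47 / (0.0023 × 10.6896 × 38.90) = 4.6738
ΔT = 4.6738² = 21.844 °C

21.8 °C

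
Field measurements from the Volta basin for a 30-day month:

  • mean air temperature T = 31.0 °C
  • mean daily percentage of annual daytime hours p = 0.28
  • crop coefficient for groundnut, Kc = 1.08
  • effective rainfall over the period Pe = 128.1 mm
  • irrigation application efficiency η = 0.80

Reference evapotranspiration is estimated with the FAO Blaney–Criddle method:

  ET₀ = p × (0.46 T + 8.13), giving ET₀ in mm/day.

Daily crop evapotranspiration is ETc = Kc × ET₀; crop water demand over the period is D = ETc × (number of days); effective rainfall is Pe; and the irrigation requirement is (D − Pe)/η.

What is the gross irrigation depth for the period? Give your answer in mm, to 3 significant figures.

93.8 mm

ET₀ = 0.28 × (0.46 × 31.0 + 8.13) = 0.28 × 22.390 = 6.2692 mm/d
ETc = Kc × ET₀ = 1.08 × 6.2692 = 6.7707 mm/d
Crop demand D = ETc × 30 d = 6.7707 × 30 = 203.121 mm
D − Pe = 203.121 − 128.1 = 75.021 mm
Gross irrigation = 75.021 / 0.80 = 93.776 mm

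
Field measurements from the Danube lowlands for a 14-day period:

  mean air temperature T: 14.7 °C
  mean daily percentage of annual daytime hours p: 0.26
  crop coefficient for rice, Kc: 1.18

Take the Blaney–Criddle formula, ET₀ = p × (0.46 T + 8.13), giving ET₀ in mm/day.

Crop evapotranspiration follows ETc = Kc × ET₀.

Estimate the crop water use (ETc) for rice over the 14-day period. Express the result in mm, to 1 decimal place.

64.0 mm

ET₀ = 0.26 × (0.46 × 14.7 + 8.13) = 0.26 × 14.892 = 3.8719 mm/d
ETc = Kc × ET₀ = 1.18 × 3.8719 = 4.5688 mm/d
Over 14 days: 4.5688 × 14 = 63.963 mm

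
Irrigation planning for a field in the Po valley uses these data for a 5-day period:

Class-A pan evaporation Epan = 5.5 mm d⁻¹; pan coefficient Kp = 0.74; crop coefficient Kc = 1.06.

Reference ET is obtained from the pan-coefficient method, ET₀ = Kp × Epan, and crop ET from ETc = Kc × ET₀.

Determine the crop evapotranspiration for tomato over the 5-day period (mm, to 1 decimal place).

ET₀ = 0.74 × 5.5 = 4.0700 mm/d
ETc = Kc × ET₀ = 1.06 × 4.0700 = 4.3142 mm/d
Over 5 days: 4.3142 × 5 = 21.571 mm

21.6 mm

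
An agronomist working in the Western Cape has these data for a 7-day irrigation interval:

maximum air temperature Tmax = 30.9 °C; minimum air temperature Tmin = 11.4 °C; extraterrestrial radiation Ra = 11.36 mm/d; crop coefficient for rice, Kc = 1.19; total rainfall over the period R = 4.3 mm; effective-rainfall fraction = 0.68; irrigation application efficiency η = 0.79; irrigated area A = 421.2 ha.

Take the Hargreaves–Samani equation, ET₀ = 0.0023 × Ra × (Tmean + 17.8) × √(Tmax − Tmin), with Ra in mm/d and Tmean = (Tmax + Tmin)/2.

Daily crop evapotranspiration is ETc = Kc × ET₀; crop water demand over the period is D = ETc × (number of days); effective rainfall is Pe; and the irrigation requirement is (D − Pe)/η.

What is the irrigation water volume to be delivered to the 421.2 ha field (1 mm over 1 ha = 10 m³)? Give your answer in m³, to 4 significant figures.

184000 m³

Tmean = (30.9 + 11.4)/2 = 21.15 °C
ET₀ = 0.0023 × 11.36 × (21.15 + 17.8) × √19.5 = 0.0023 × 11.36 × 38.95 × 4.4159 = 4.4940 mm/d
ETc = Kc × ET₀ = 1.19 × 4.4940 = 5.3479 mm/d
Crop demand D = ETc × 7 d = 5.3479 × 7 = 37.435 mm
Pe = 0.68 × 4.3 = 2.924 mm
D − Pe = 37.435 − 2.924 = 34.511 mm
Gross irrigation = 34.511 / 0.79 = 43.685 mm
Volume = 43.685 mm × 421.2 ha × 10 = 184001.2 m³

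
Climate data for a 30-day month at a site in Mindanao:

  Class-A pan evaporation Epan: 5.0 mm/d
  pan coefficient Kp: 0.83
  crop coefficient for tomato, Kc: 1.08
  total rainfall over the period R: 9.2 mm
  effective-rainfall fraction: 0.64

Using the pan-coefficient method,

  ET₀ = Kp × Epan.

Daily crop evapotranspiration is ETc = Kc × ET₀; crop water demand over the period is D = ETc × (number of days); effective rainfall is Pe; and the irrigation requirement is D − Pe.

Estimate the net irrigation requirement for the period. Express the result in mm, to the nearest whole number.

ET₀ = 0.83 × 5.0 = 4.1500 mm/d
ETc = Kc × ET₀ = 1.08 × 4.1500 = 4.4820 mm/d
Crop demand D = ETc × 30 d = 4.4820 × 30 = 134.460 mm
Pe = 0.64 × 9.2 = 5.888 mm
D − Pe = 134.460 − 5.888 = 128.572 mm

129 mm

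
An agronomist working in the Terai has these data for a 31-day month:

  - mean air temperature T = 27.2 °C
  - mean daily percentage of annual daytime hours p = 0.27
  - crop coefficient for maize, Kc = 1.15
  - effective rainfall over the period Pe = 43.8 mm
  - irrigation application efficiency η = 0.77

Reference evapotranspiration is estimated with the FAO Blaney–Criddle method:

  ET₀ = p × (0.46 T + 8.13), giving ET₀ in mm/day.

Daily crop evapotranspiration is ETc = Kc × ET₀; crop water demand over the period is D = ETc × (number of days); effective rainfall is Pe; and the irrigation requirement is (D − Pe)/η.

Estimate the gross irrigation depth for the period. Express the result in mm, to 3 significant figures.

201 mm

ET₀ = 0.27 × (0.46 × 27.2 + 8.13) = 0.27 × 20.642 = 5.5733 mm/d
ETc = Kc × ET₀ = 1.15 × 5.5733 = 6.4093 mm/d
Crop demand D = ETc × 31 d = 6.4093 × 31 = 198.688 mm
D − Pe = 198.688 − 43.8 = 154.888 mm
Gross irrigation = 154.888 / 0.77 = 201.153 mm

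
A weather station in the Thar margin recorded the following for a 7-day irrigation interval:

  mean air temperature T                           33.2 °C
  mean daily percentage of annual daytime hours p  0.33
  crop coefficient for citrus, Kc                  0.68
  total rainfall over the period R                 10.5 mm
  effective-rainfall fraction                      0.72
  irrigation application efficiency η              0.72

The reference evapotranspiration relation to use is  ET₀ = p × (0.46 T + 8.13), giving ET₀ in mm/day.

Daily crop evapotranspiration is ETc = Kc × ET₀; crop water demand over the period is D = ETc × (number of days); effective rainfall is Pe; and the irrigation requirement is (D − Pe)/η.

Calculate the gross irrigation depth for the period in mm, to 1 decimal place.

ET₀ = 0.33 × (0.46 × 33.2 + 8.13) = 0.33 × 23.402 = 7.7227 mm/d
ETc = Kc × ET₀ = 0.68 × 7.7227 = 5.2514 mm/d
Crop demand D = ETc × 7 d = 5.2514 × 7 = 36.760 mm
Pe = 0.72 × 10.5 = 7.560 mm
D − Pe = 36.760 − 7.560 = 29.200 mm
Gross irrigation = 29.200 / 0.72 = 40.556 mm

40.6 mm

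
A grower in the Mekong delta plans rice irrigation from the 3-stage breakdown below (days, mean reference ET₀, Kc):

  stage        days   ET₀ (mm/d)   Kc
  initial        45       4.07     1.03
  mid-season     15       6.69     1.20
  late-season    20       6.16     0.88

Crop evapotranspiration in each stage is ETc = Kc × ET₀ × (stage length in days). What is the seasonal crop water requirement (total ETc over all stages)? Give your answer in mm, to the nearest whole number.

417 mm

initial: 1.03 × 4.07 × 45 = 188.64 mm
mid-season: 1.20 × 6.69 × 15 = 120.42 mm
late-season: 0.88 × 6.16 × 20 = 108.42 mm
Seasonal total = 417.48 mm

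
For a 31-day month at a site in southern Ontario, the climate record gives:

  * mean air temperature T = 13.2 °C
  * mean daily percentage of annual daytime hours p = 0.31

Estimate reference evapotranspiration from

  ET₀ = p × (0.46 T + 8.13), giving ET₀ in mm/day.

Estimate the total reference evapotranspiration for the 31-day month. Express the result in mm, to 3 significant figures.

136 mm

ET₀ = 0.31 × (0.46 × 13.2 + 8.13) = 0.31 × 14.202 = 4.4026 mm/d
Monthly total = 4.4026 × 31 = 136.481 mm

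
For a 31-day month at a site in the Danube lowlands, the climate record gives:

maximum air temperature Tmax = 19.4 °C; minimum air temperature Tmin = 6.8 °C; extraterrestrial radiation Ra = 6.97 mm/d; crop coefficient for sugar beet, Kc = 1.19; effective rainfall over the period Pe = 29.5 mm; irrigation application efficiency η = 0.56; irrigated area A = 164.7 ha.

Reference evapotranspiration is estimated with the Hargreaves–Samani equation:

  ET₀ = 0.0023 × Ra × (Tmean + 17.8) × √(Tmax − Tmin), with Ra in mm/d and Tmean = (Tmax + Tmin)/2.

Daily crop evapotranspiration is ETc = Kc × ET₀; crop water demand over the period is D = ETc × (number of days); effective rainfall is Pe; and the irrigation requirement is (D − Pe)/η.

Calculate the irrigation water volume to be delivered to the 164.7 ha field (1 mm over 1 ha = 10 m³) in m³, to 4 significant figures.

Tmean = (19.4 + 6.8)/2 = 13.10 °C
ET₀ = 0.0023 × 6.97 × (13.10 + 17.8) × √12.6 = 0.0023 × 6.97 × 30.90 × 3.5496 = 1.7583 mm/d
ETc = Kc × ET₀ = 1.19 × 1.7583 = 2.0924 mm/d
Crop demand D = ETc × 31 d = 2.0924 × 31 = 64.864 mm
D − Pe = 64.864 − 29.5 = 35.364 mm
Gross irrigation = 35.364 / 0.56 = 63.150 mm
Volume = 63.150 mm × 164.7 ha × 10 = 104008.1 m³

104000 m³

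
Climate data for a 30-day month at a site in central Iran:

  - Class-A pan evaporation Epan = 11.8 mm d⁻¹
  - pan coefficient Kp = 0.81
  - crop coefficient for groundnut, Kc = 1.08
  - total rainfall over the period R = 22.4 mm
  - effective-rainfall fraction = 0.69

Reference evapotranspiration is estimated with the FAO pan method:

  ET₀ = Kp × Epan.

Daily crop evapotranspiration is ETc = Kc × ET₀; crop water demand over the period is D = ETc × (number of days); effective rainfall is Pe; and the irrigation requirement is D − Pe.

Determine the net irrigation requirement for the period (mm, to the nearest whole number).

294 mm

ET₀ = 0.81 × 11.8 = 9.5580 mm/d
ETc = Kc × ET₀ = 1.08 × 9.5580 = 10.3226 mm/d
Crop demand D = ETc × 30 d = 10.3226 × 30 = 309.678 mm
Pe = 0.69 × 22.4 = 15.456 mm
D − Pe = 309.678 − 15.456 = 294.222 mm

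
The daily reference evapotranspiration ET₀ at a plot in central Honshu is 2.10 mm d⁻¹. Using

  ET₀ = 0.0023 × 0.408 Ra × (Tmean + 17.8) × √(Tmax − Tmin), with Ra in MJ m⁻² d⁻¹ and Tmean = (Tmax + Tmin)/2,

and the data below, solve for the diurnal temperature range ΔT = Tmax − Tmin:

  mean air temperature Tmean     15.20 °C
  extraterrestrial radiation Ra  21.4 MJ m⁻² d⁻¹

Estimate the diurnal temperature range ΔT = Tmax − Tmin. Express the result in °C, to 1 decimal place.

√ΔT = ET₀ / [0.0023 × 0.408 × Ra × (Tmean+17.8)] = 2.10 / (0.0023 × 8.7312 × 33.00) = 3.1689
ΔT = 3.1689² = 10.042 °C

10.0 °C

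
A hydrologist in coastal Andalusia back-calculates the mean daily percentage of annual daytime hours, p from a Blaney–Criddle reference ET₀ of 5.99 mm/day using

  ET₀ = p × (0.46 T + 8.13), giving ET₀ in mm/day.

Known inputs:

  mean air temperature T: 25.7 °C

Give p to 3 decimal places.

p = ET₀ / (0.46 T + 8.13) = 5.99 / (0.46 × 25.7 + 8.13) = 5.99 / 19.952 = 0.3002

0.300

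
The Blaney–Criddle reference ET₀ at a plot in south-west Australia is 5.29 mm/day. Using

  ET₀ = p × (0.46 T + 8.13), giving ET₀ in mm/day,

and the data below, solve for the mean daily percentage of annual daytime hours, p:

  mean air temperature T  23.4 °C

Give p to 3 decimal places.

p = ET₀ / (0.46 T + 8.13) = 5.29 / (0.46 × 23.4 + 8.13) = 5.29 / 18.894 = 0.2800

0.280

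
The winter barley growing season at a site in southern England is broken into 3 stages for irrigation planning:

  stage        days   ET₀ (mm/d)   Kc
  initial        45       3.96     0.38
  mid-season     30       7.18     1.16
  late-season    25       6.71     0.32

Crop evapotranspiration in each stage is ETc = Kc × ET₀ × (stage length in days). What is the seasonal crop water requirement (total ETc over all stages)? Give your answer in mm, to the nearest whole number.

371 mm

initial: 0.38 × 3.96 × 45 = 67.72 mm
mid-season: 1.16 × 7.18 × 30 = 249.86 mm
late-season: 0.32 × 6.71 × 25 = 53.68 mm
Seasonal total = 371.26 mm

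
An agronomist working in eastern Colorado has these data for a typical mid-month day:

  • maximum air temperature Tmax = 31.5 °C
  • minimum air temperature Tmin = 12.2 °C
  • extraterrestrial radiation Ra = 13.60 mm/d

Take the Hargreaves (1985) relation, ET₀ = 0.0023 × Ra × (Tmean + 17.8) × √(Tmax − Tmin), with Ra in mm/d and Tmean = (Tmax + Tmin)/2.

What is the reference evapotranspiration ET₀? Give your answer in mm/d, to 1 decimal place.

Tmean = (31.5 + 12.2)/2 = 21.85 °C
ET₀ = 0.0023 × 13.60 × (21.85 + 17.8) × √19.3 = 0.0023 × 13.60 × 39.65 × 4.3932 = 5.4487 mm/d

5.4 mm/d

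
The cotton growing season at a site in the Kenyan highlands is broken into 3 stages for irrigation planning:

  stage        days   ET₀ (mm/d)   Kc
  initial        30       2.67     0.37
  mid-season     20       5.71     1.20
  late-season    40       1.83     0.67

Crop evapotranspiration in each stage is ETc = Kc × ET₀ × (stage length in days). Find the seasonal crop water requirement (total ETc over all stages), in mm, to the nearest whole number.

initial: 0.37 × 2.67 × 30 = 29.64 mm
mid-season: 1.20 × 5.71 × 20 = 137.04 mm
late-season: 0.67 × 1.83 × 40 = 49.04 mm
Seasonal total = 215.72 mm

216 mm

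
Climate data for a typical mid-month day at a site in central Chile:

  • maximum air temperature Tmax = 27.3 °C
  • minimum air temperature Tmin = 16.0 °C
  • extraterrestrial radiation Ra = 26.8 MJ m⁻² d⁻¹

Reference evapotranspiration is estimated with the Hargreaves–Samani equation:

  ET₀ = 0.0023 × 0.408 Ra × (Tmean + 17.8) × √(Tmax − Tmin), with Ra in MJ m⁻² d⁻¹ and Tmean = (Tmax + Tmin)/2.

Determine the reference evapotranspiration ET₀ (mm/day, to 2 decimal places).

3.34 mm/day

Tmean = (27.3 + 16.0)/2 = 21.65 °C
0.408 Ra = 0.408 × 26.8 = 10.9344 mm/d equivalent
ET₀ = 0.0023 × 10.9344 × (21.65 + 17.8) × √11.3 = 0.0023 × 10.9344 × 39.45 × 3.3615 = 3.3351 mm/d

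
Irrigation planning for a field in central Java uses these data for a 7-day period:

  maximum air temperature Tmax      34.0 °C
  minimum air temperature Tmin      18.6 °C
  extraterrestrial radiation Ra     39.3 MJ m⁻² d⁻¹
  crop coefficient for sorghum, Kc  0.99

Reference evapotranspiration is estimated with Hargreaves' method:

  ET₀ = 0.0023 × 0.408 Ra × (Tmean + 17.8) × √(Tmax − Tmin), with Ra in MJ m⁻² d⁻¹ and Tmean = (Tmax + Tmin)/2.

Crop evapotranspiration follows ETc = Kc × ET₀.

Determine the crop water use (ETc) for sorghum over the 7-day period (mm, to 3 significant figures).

44.2 mm

Tmean = (34.0 + 18.6)/2 = 26.30 °C
0.408 Ra = 0.408 × 39.3 = 16.0344 mm/d equivalent
ET₀ = 0.0023 × 16.0344 × (26.30 + 17.8) × √15.4 = 0.0023 × 16.0344 × 44.10 × 3.9243 = 6.3824 mm/d
ETc = Kc × ET₀ = 0.99 × 6.3824 = 6.3186 mm/d
Over 7 days: 6.3186 × 7 = 44.230 mm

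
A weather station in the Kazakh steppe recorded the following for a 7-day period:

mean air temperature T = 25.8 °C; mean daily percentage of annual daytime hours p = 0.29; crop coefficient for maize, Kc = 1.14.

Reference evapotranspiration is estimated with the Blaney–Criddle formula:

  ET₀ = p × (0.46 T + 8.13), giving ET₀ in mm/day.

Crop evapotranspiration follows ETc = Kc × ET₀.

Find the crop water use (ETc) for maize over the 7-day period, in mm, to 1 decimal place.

ET₀ = 0.29 × (0.46 × 25.8 + 8.13) = 0.29 × 19.998 = 5.7994 mm/d
ETc = Kc × ET₀ = 1.14 × 5.7994 = 6.6113 mm/d
Over 7 days: 6.6113 × 7 = 46.279 mm

46.3 mm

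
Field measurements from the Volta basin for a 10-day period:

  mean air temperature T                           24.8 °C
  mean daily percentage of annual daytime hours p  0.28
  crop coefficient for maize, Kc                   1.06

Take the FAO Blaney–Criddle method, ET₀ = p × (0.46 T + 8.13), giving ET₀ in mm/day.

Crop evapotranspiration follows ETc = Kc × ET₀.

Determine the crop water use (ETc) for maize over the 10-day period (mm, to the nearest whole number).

ET₀ = 0.28 × (0.46 × 24.8 + 8.13) = 0.28 × 19.538 = 5.4706 mm/d
ETc = Kc × ET₀ = 1.06 × 5.4706 = 5.7988 mm/d
Over 10 days: 5.7988 × 10 = 57.988 mm

58 mm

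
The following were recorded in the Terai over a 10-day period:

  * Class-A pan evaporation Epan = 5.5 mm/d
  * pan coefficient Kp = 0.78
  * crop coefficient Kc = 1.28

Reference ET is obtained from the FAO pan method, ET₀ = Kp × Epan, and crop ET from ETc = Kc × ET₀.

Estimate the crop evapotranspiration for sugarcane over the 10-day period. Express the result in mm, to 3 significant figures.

54.9 mm

ET₀ = 0.78 × 5.5 = 4.2900 mm/d
ETc = Kc × ET₀ = 1.28 × 4.2900 = 5.4912 mm/d
Over 10 days: 5.4912 × 10 = 54.912 mm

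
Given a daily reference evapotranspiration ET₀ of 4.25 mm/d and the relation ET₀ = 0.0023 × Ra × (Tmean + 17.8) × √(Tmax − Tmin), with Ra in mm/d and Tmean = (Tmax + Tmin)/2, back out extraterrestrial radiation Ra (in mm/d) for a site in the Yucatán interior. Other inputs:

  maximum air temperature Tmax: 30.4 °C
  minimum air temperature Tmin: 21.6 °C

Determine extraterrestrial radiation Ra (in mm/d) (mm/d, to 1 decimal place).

Tmean = 26.00 °C; √ΔT = 2.9665
Ra = ET₀ / [0.0023 × (Tmean+17.8) × √ΔT] = 4.25 / (0.0023 × 43.80 × 2.9665) = 14.221 mm/d

14.2 mm/d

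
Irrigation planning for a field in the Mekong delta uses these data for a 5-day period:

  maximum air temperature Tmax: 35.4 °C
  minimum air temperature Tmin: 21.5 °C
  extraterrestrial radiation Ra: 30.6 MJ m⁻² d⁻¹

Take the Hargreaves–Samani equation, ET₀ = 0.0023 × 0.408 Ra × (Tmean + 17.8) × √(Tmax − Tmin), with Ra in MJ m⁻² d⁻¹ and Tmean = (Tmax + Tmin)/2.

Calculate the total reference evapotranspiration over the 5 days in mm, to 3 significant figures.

Tmean = (35.4 + 21.5)/2 = 28.45 °C
0.408 Ra = 0.408 × 30.6 = 12.4848 mm/d equivalent
ET₀ = 0.0023 × 12.4848 × (28.45 + 17.8) × √13.9 = 0.0023 × 12.4848 × 46.25 × 3.7283 = 4.9514 mm/d
Over 5 days: 4.9514 × 5 = 24.757 mm

24.8 mm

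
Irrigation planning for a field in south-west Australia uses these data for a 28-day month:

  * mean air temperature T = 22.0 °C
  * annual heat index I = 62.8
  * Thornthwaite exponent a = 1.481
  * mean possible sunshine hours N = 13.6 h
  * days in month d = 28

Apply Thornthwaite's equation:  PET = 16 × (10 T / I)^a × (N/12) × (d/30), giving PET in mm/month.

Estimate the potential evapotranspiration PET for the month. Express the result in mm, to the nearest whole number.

10T/I = 10 × 22.0 / 62.8 = 3.5032
(10T/I)^a = 3.5032^1.481 = 6.4025
Uncorrected PET = 16 × 6.4025 = 102.440 mm
Correction = (N/12)(d/30) = (13.6/12)(28/30) = 1.0578
PET = 102.440 × 1.0578 = 108.361 mm/month

108 mm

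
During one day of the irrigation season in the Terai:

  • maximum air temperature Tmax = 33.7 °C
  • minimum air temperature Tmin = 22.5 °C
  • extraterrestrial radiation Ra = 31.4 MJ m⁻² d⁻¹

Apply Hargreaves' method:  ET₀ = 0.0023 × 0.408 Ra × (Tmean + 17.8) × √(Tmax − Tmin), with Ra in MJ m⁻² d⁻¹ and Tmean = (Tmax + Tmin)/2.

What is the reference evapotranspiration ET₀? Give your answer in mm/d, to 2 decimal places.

Tmean = (33.7 + 22.5)/2 = 28.10 °C
0.408 Ra = 0.408 × 31.4 = 12.8112 mm/d equivalent
ET₀ = 0.0023 × 12.8112 × (28.10 + 17.8) × √11.2 = 0.0023 × 12.8112 × 45.90 × 3.3466 = 4.5262 mm/d

4.53 mm/d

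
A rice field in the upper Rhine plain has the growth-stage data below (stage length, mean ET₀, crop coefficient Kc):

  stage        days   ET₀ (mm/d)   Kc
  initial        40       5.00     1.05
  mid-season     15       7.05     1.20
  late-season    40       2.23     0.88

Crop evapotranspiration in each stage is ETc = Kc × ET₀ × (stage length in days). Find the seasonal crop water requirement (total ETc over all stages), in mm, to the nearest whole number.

415 mm

initial: 1.05 × 5.00 × 40 = 210.00 mm
mid-season: 1.20 × 7.05 × 15 = 126.90 mm
late-season: 0.88 × 2.23 × 40 = 78.50 mm
Seasonal total = 415.40 mm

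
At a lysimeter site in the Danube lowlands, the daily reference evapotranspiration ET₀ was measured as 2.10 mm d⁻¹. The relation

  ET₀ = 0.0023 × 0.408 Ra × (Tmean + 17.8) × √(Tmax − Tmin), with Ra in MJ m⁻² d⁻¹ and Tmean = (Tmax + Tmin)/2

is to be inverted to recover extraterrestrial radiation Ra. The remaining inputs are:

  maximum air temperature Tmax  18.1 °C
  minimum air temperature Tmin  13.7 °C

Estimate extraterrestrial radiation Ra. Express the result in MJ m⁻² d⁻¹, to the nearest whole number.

Tmean = (18.1+13.7)/2 = 15.90 °C; ΔT = 4.4
Ra = ET₀ / [0.0023 × 0.408 × (Tmean+17.8) × √ΔT]
   = 2.10 / (0.0023 × 0.408 × 33.70 × 2.0976) = 31.658 MJ m⁻² d⁻¹

32 MJ m⁻² d⁻¹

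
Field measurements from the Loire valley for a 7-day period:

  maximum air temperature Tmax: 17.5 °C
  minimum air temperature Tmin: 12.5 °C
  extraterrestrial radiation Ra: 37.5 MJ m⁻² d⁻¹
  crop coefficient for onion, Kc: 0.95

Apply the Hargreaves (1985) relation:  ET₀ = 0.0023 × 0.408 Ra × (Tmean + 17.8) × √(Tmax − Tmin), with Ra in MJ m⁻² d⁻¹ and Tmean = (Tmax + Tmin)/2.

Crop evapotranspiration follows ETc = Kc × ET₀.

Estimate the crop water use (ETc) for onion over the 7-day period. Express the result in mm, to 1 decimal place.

Tmean = (17.5 + 12.5)/2 = 15.00 °C
0.408 Ra = 0.408 × 37.5 = 15.3000 mm/d equivalent
ET₀ = 0.0023 × 15.3000 × (15.00 + 17.8) × √5.0 = 0.0023 × 15.3000 × 32.80 × 2.2361 = 2.5810 mm/d
ETc = Kc × ET₀ = 0.95 × 2.5810 = 2.4520 mm/d
Over 7 days: 2.4520 × 7 = 17.164 mm

17.2 mm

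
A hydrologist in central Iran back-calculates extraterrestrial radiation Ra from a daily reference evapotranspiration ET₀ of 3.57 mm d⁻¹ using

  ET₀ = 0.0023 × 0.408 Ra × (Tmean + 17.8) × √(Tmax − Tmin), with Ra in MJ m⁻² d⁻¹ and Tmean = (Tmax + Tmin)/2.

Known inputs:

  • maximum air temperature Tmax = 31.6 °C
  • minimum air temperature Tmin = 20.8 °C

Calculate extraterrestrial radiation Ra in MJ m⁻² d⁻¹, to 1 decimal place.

Tmean = (31.6+20.8)/2 = 26.20 °C; ΔT = 10.8
Ra = ET₀ / [0.0023 × 0.408 × (Tmean+17.8) × √ΔT]
   = 3.57 / (0.0023 × 0.408 × 44.00 × 3.2863) = 26.310 MJ m⁻² d⁻¹

26.3 MJ m⁻² d⁻¹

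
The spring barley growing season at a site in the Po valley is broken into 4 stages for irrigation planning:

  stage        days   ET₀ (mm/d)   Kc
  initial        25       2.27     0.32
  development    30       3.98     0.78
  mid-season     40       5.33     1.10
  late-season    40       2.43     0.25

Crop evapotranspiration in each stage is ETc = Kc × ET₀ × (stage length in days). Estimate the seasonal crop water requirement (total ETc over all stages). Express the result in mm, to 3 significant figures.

initial: 0.32 × 2.27 × 25 = 18.16 mm
development: 0.78 × 3.98 × 30 = 93.13 mm
mid-season: 1.10 × 5.33 × 40 = 234.52 mm
late-season: 0.25 × 2.43 × 40 = 24.30 mm
Seasonal total = 370.11 mm

370 mm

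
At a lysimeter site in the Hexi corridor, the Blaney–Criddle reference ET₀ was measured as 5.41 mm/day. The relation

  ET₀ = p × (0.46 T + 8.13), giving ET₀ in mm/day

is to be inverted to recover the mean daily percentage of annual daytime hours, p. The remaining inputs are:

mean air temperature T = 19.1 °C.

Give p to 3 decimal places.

0.320

p = ET₀ / (0.46 T + 8.13) = 5.41 / (0.46 × 19.1 + 8.13) = 5.41 / 16.916 = 0.3198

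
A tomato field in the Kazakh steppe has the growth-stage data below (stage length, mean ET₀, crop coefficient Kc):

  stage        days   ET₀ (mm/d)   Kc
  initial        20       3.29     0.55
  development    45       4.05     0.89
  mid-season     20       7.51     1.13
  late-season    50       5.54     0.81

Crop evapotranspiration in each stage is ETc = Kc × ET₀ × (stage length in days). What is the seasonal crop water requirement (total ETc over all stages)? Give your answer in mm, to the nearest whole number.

592 mm

initial: 0.55 × 3.29 × 20 = 36.19 mm
development: 0.89 × 4.05 × 45 = 162.20 mm
mid-season: 1.13 × 7.51 × 20 = 169.73 mm
late-season: 0.81 × 5.54 × 50 = 224.37 mm
Seasonal total = 592.49 mm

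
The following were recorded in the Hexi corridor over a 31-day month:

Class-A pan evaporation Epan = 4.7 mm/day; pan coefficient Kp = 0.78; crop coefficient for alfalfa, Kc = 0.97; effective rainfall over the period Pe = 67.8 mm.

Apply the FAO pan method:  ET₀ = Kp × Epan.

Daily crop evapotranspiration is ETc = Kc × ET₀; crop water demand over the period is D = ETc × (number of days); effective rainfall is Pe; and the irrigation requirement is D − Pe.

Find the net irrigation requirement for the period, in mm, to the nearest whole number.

42 mm

ET₀ = 0.78 × 4.7 = 3.6660 mm/d
ETc = Kc × ET₀ = 0.97 × 3.6660 = 3.5560 mm/d
Crop demand D = ETc × 31 d = 3.5560 × 31 = 110.236 mm
D − Pe = 110.236 − 67.8 = 42.436 mm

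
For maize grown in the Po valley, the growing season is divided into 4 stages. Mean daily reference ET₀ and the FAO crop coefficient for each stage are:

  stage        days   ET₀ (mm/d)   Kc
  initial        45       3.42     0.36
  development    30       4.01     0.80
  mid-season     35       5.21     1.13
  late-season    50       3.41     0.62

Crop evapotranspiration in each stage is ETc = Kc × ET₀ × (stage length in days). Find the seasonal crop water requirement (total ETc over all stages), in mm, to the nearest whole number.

initial: 0.36 × 3.42 × 45 = 55.40 mm
development: 0.80 × 4.01 × 30 = 96.24 mm
mid-season: 1.13 × 5.21 × 35 = 206.06 mm
late-season: 0.62 × 3.41 × 50 = 105.71 mm
Seasonal total = 463.41 mm

463 mm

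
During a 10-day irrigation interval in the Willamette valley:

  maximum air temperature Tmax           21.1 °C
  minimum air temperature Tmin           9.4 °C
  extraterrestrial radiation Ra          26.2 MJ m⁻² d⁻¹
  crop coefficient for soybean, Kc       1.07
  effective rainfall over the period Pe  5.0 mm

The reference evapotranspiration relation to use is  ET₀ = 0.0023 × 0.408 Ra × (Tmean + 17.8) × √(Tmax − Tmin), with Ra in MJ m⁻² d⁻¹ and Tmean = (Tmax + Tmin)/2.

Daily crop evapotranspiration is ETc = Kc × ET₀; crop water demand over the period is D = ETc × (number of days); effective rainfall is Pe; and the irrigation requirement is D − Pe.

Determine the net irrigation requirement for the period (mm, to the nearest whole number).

25 mm

Tmean = (21.1 + 9.4)/2 = 15.25 °C
0.408 Ra = 0.408 × 26.2 = 10.6896 mm/d equivalent
ET₀ = 0.0023 × 10.6896 × (15.25 + 17.8) × √11.7 = 0.0023 × 10.6896 × 33.05 × 3.4205 = 2.7794 mm/d
ETc = Kc × ET₀ = 1.07 × 2.7794 = 2.9740 mm/d
Crop demand D = ETc × 10 d = 2.9740 × 10 = 29.740 mm
D − Pe = 29.740 − 5.0 = 24.740 mm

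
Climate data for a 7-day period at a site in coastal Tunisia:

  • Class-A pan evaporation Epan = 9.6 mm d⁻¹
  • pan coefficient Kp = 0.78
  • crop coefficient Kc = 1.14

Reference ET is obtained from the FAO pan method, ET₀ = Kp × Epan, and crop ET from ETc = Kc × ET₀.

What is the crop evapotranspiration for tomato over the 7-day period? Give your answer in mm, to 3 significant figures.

59.8 mm

ET₀ = 0.78 × 9.6 = 7.4880 mm/d
ETc = Kc × ET₀ = 1.14 × 7.4880 = 8.5363 mm/d
Over 7 days: 8.5363 × 7 = 59.754 mm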